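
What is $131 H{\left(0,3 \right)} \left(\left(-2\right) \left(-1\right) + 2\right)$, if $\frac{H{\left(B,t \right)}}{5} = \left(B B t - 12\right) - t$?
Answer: $-39300$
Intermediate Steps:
$H{\left(B,t \right)} = -60 - 5 t + 5 t B^{2}$ ($H{\left(B,t \right)} = 5 \left(\left(B B t - 12\right) - t\right) = 5 \left(\left(B^{2} t - 12\right) - t\right) = 5 \left(\left(t B^{2} - 12\right) - t\right) = 5 \left(\left(-12 + t B^{2}\right) - t\right) = 5 \left(-12 - t + t B^{2}\right) = -60 - 5 t + 5 t B^{2}$)
$131 H{\left(0,3 \right)} \left(\left(-2\right) \left(-1\right) + 2\right) = 131 \left(-60 - 15 + 5 \cdot 3 \cdot 0^{2}\right) \left(\left(-2\right) \left(-1\right) + 2\right) = 131 \left(-60 - 15 + 5 \cdot 3 \cdot 0\right) \left(2 + 2\right) = 131 \left(-60 - 15 + 0\right) 4 = 131 \left(-75\right) 4 = \left(-9825\right) 4 = -39300$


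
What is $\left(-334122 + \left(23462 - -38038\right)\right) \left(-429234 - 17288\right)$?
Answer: $121731720684$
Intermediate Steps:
$\left(-334122 + \left(23462 - -38038\right)\right) \left(-429234 - 17288\right) = \left(-334122 + \left(23462 + 38038\right)\right) \left(-446522\right) = \left(-334122 + 61500\right) \left(-446522\right) = \left(-272622\right) \left(-446522\right) = 121731720684$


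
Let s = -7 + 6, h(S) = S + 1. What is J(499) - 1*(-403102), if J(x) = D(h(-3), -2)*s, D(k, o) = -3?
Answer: 403105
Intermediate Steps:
h(S) = 1 + S
s = -1
J(x) = 3 (J(x) = -3*(-1) = 3)
J(499) - 1*(-403102) = 3 - 1*(-403102) = 3 + 403102 = 403105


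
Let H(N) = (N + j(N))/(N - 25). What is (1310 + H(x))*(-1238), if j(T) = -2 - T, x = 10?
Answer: -24329176/15 ≈ -1.6219e+6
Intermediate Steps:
H(N) = -2/(-25 + N) (H(N) = (N + (-2 - N))/(N - 25) = -2/(-25 + N))
(1310 + H(x))*(-1238) = (1310 - 2/(-25 + 10))*(-1238) = (1310 - 2/(-15))*(-1238) = (1310 - 2*(-1/15))*(-1238) = (1310 + 2/15)*(-1238) = (19652/15)*(-1238) = -24329176/15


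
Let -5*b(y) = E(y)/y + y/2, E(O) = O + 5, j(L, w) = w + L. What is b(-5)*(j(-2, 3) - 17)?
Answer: -8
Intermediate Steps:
j(L, w) = L + w
E(O) = 5 + O
b(y) = -y/10 - (5 + y)/(5*y) (b(y) = -((5 + y)/y + y/2)/5 = -(y/2 + (5 + y)/y)/5 = -y/10 - (5 + y)/(5*y))
b(-5)*(j(-2, 3) - 17) = (-1/5 - 1/(-5) - 1/10*(-5))*((-2 + 3) - 17) = (-1/5 - 1*(-1/5) + 1/2)*(1 - 17) = (-1/5 + 1/5 + 1/2)*(-16) = (1/2)*(-16) = -8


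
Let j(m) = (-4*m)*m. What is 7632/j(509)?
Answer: -1908/259081 ≈ -0.0073645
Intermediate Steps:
j(m) = -4*m**2
7632/j(509) = 7632/((-4*509**2)) = 7632/((-4*259081)) = 7632/(-1036324) = 7632*(-1/1036324) = -1908/259081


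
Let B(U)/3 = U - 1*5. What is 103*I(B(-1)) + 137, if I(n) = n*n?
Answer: 33509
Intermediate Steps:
B(U) = -15 + 3*U (B(U) = 3*(U - 1*5) = 3*(U - 5) = 3*(-5 + U) = -15 + 3*U)
I(n) = n**2
103*I(B(-1)) + 137 = 103*(-15 + 3*(-1))**2 + 137 = 103*(-15 - 3)**2 + 137 = 103*(-18)**2 + 137 = 103*324 + 137 = 33372 + 137 = 33509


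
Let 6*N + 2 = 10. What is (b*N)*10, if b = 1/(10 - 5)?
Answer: 8/3 ≈ 2.6667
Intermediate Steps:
N = 4/3 (N = -⅓ + (⅙)*10 = -⅓ + 5/3 = 4/3 ≈ 1.3333)
b = ⅕ (b = 1/5 = ⅕ ≈ 0.20000)
(b*N)*10 = ((⅕)*(4/3))*10 = (4/15)*10 = 8/3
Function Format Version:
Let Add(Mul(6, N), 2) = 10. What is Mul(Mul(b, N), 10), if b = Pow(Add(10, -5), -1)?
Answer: Rational(8, 3) ≈ 2.6667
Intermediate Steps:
N = Rational(4, 3) (N = Add(Rational(-1, 3), Mul(Rational(1, 6), 10)) = Add(Rational(-1, 3), Rational(5, 3)) = Rational(4, 3) ≈ 1.3333)
b = Rational(1, 5) (b = Pow(5, -1) = Rational(1, 5) ≈ 0.20000)
Mul(Mul(b, N), 10) = Mul(Mul(Rational(1, 5), Rational(4, 3)), 10) = Mul(Rational(4, 15), 10) = Rational(8, 3)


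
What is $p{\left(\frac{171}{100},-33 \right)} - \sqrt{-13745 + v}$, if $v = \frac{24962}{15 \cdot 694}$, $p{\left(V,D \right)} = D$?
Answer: $-33 - \frac{2 i \sqrt{93078730005}}{5205} \approx -33.0 - 117.23 i$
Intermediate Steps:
$v = \frac{12481}{5205}$ ($v = \frac{24962}{10410} = 24962 \cdot \frac{1}{10410} = \frac{12481}{5205} \approx 2.3979$)
$p{\left(\frac{171}{100},-33 \right)} - \sqrt{-13745 + v} = -33 - \sqrt{-13745 + \frac{12481}{5205}} = -33 - \sqrt{- \frac{71530244}{5205}} = -33 - \frac{2 i \sqrt{93078730005}}{5205}$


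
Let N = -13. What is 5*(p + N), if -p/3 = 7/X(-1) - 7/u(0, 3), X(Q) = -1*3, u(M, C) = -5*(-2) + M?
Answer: -39/2 ≈ -19.500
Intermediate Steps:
u(M, C) = 10 + M
X(Q) = -3
p = 91/10 (p = -3*(7/(-3) - 7/(10 + 0)) = -3*(7*(-⅓) - 7/10) = -3*(-7/3 - 7*⅒) = -3*(-7/3 - 7/10) = -3*(-91/30) = 91/10 ≈ 9.1000)
5*(p + N) = 5*(91/10 - 13) = 5*(-39/10) = -39/2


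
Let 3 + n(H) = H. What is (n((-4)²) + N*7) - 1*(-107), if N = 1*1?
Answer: 127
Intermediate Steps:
N = 1
n(H) = -3 + H
(n((-4)²) + N*7) - 1*(-107) = ((-3 + (-4)²) + 1*7) - 1*(-107) = ((-3 + 16) + 7) + 107 = (13 + 7) + 107 = 20 + 107 = 127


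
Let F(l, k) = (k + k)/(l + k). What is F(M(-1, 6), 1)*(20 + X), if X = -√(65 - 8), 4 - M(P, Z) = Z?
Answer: -40 + 2*√57 ≈ -24.900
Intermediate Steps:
M(P, Z) = 4 - Z
F(l, k) = 2*k/(k + l) (F(l, k) = (2*k)/(k + l) = 2*k/(k + l))
X = -√57 ≈ -7.5498
F(M(-1, 6), 1)*(20 + X) = (2*1/(1 + (4 - 1*6)))*(20 - √57) = (2*1/(1 + (4 - 6)))*(20 - √57) = (2*1/(1 - 2))*(20 - √57) = (2*1/(-1))*(20 - √57) = (2*1*(-1))*(20 - √57) = -2*(20 - √57) = -40 + 2*√57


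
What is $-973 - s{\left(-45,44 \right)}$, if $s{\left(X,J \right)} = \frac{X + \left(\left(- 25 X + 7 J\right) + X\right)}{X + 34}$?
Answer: $- \frac{9360}{11} \approx -850.91$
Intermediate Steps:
$s{\left(X,J \right)} = \frac{- 23 X + 7 J}{34 + X}$ ($s{\left(X,J \right)} = \frac{X + \left(- 24 X + 7 J\right)}{34 + X} = \frac{- 23 X + 7 J}{34 + X}$)
$-973 - s{\left(-45,44 \right)} = -973 - \frac{\left(-23\right) \left(-45\right) + 7 \cdot 44}{34 - 45} = -973 - \frac{1035 + 308}{-11} = -973 - \left(- \frac{1}{11}\right) 1343 = -973 - - \frac{1343}{11} = -973 + \frac{1343}{11} = - \frac{9360}{11}$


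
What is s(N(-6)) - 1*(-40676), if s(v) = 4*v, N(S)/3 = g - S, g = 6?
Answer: 40820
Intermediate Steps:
N(S) = 18 - 3*S (N(S) = 3*(6 - S) = 18 - 3*S)
s(N(-6)) - 1*(-40676) = 4*(18 - 3*(-6)) - 1*(-40676) = 4*(18 + 18) + 40676 = 4*36 + 40676 = 144 + 40676 = 40820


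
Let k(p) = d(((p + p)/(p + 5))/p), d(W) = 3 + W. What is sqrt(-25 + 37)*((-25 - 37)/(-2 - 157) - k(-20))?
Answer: -3938*sqrt(3)/795 ≈ -8.5797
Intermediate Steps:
k(p) = 3 + 2/(5 + p) (k(p) = 3 + ((p + p)/(p + 5))/p = 3 + ((2*p)/(5 + p))/p = 3 + (2*p/(5 + p))/p = 3 + 2/(5 + p))
sqrt(-25 + 37)*((-25 - 37)/(-2 - 157) - k(-20)) = sqrt(-25 + 37)*((-25 - 37)/(-2 - 157) - (17 + 3*(-20))/(5 - 20)) = sqrt(12)*(-62/(-159) - (17 - 60)/(-15)) = (2*sqrt(3))*(-62*(-1/159) - (-1)*(-43)/15) = (2*sqrt(3))*(62/159 - 1*43/15) = (2*sqrt(3))*(62/159 - 43/15) = (2*sqrt(3))*(-1969/795) = -3938*sqrt(3)/795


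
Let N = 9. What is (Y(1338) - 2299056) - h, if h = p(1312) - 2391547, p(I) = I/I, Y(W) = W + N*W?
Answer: 105870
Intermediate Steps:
Y(W) = 10*W (Y(W) = W + 9*W = 10*W)
p(I) = 1
h = -2391546 (h = 1 - 2391547 = -2391546)
(Y(1338) - 2299056) - h = (10*1338 - 2299056) - 1*(-2391546) = (13380 - 2299056) + 2391546 = -2285676 + 2391546 = 105870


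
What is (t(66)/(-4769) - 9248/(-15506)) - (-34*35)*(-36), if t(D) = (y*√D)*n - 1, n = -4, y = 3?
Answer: -1583946542271/36974057 + 12*√66/4769 ≈ -42839.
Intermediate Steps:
t(D) = -1 - 12*√D (t(D) = (3*√D)*(-4) - 1 = -12*√D - 1 = -1 - 12*√D)
(t(66)/(-4769) - 9248/(-15506)) - (-34*35)*(-36) = ((-1 - 12*√66)/(-4769) - 9248/(-15506)) - (-34*35)*(-36) = ((-1 - 12*√66)*(-1/4769) - 9248*(-1/15506)) - (-1190)*(-36) = ((1/4769 + 12*√66/4769) + 4624/7753) - 1*42840 = (22059609/36974057 + 12*√66/4769) - 42840 = -1583946542271/36974057 + 12*√66/4769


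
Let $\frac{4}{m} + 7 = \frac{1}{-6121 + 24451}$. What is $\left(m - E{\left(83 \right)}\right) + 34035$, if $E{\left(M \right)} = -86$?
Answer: $\frac{4377958069}{128309} \approx 34120.0$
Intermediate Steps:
$m = - \frac{73320}{128309}$ ($m = \frac{4}{-7 + \frac{1}{-6121 + 24451}} = \frac{4}{-7 + \frac{1}{18330}} = \frac{4}{- \frac{128309}{18330}} = 4 \left(- \frac{18330}{128309}\right) = - \frac{73320}{128309} \approx -0.57143$)
$\left(m - E{\left(83 \right)}\right) + 34035 = \left(- \frac{73320}{128309} - -86\right) + 34035 = \left(- \frac{73320}{128309} + 86\right) + 34035 = \frac{10961254}{128309} + 34035 = \frac{4377958069}{128309}$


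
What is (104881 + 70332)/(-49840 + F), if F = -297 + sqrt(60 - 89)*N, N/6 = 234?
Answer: -8784654181/2570884033 - 245999052*I*sqrt(29)/2570884033 ≈ -3.417 - 0.51529*I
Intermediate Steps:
N = 1404 (N = 6*234 = 1404)
F = -297 + 1404*I*sqrt(29) (F = -297 + sqrt(60 - 89)*1404 = -297 + sqrt(-29)*1404 = -297 + (I*sqrt(29))*1404 = -297 + 1404*I*sqrt(29) ≈ -297.0 + 7560.8*I)
(104881 + 70332)/(-49840 + F) = (104881 + 70332)/(-49840 + (-297 + 1404*I*sqrt(29))) = 175213/(-50137 + 1404*I*sqrt(29))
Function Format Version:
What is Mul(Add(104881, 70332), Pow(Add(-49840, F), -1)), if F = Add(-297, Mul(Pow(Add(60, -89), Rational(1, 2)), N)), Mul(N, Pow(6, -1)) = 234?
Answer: Add(Rational(-8784654181, 2570884033), Mul(Rational(-245999052, 2570884033), I, Pow(29, Rational(1, 2)))) ≈ Add(-3.4170, Mul(-0.51529, I))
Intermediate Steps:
N = 1404 (N = Mul(6, 234) = 1404)
F = Add(-297, Mul(1404, I, Pow(29, Rational(1, 2)))) (F = Add(-297, Mul(Pow(Add(60, -89), Rational(1, 2)), 1404)) = Add(-297, Mul(Pow(-29, Rational(1, 2)), 1404)) = Add(-297, Mul(Mul(I, Pow(29, Rational(1, 2))), 1404)) = Add(-297, Mul(1404, I, Pow(29, Rational(1, 2)))) ≈ Add(-297.00, Mul(7560.8, I)))
Mul(Add(104881, 70332), Pow(Add(-49840, F), -1)) = Mul(Add(104881, 70332), Pow(Add(-49840, Add(-297, Mul(1404, I, Pow(29, Rational(1, 2))))), -1)) = Mul(175213, Pow(Add(-50137, Mul(1404, I, Pow(29, Rational(1, 2)))), -1))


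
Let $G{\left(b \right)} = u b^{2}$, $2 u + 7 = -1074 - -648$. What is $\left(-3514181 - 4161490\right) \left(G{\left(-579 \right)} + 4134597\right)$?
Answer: $\frac{1050723823621689}{2} \approx 5.2536 \cdot 10^{14}$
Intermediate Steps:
$u = - \frac{433}{2}$ ($u = - \frac{7}{2} + \frac{-1074 - -648}{2} = - \frac{7}{2} + \frac{-1074 + 648}{2} = - \frac{7}{2} + \frac{1}{2} \left(-426\right) = - \frac{7}{2} - 213 = - \frac{433}{2} \approx -216.5$)
$G{\left(b \right)} = - \frac{433 b^{2}}{2}$
$\left(-3514181 - 4161490\right) \left(G{\left(-579 \right)} + 4134597\right) = \left(-3514181 - 4161490\right) \left(- \frac{433 \left(-579\right)^{2}}{2} + 4134597\right) = - 7675671 \left(\left(- \frac{433}{2}\right) 335241 + 4134597\right) = - 7675671 \left(- \frac{145159353}{2} + 4134597\right) = \left(-7675671\right) \left(- \frac{136890159}{2}\right) = \frac{1050723823621689}{2}$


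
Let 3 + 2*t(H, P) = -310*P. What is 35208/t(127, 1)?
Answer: -70416/313 ≈ -224.97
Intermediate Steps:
t(H, P) = -3/2 - 155*P (t(H, P) = -3/2 + (-310*P)/2 = -3/2 - 155*P)
35208/t(127, 1) = 35208/(-3/2 - 155*1) = 35208/(-3/2 - 155) = 35208/(-313/2) = 35208*(-2/313) = -70416/313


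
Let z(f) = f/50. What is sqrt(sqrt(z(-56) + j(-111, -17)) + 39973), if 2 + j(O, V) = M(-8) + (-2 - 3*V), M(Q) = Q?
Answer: sqrt(999325 + 5*sqrt(947))/5 ≈ 199.95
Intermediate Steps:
j(O, V) = -12 - 3*V (j(O, V) = -2 + (-8 + (-2 - 3*V)) = -2 + (-10 - 3*V) = -12 - 3*V)
z(f) = f/50 (z(f) = f*(1/50) = f/50)
sqrt(sqrt(z(-56) + j(-111, -17)) + 39973) = sqrt(sqrt((1/50)*(-56) + (-12 - 3*(-17))) + 39973) = sqrt(sqrt(-28/25 + (-12 + 51)) + 39973) = sqrt(sqrt(-28/25 + 39) + 39973) = sqrt(sqrt(947/25) + 39973) = sqrt(sqrt(947)/5 + 39973) = sqrt(39973 + sqrt(947)/5)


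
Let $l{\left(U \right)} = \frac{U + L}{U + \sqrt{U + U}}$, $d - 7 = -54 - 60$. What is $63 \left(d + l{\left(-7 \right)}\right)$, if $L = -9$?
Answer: $-6629 + 16 i \sqrt{14} \approx -6629.0 + 59.867 i$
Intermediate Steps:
$d = -107$ ($d = 7 - 114 = -107$)
$l{\left(U \right)} = \frac{-9 + U}{U + \sqrt{2} \sqrt{U}}$ ($l{\left(U \right)} = \frac{U - 9}{U + \sqrt{U + U}} = \frac{-9 + U}{U + \sqrt{2 U}} = \frac{-9 + U}{U + \sqrt{2} \sqrt{U}}$)
$63 \left(d + l{\left(-7 \right)}\right) = 63 \left(-107 + \frac{-9 - 7}{-7 + \sqrt{2} \sqrt{-7}}\right) = 63 \left(-107 + \frac{1}{-7 + \sqrt{2} i \sqrt{7}} \left(-16\right)\right) = 63 \left(-107 + \frac{1}{-7 + i \sqrt{14}} \left(-16\right)\right) = 63 \left(-107 - \frac{16}{-7 + i \sqrt{14}}\right) = -6741 - \frac{1008}{-7 + i \sqrt{14}}$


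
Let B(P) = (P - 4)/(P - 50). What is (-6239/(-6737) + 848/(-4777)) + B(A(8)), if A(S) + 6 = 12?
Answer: 497813345/708018278 ≈ 0.70311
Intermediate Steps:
A(S) = 6 (A(S) = -6 + 12 = 6)
B(P) = (-4 + P)/(-50 + P)
(-6239/(-6737) + 848/(-4777)) + B(A(8)) = (-6239/(-6737) + 848/(-4777)) + (-4 + 6)/(-50 + 6) = (-6239*(-1/6737) + 848*(-1/4777)) + 2/(-44) = (6239/6737 - 848/4777) - 1/44*2 = 24090727/32182649 - 1/22 = 497813345/708018278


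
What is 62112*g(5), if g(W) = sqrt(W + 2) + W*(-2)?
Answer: -621120 + 62112*sqrt(7) ≈ -4.5679e+5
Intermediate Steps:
g(W) = sqrt(2 + W) - 2*W
62112*g(5) = 62112*(sqrt(2 + 5) - 2*5) = 62112*(sqrt(7) - 10) = 62112*(-10 + sqrt(7)) = -621120 + 62112*sqrt(7)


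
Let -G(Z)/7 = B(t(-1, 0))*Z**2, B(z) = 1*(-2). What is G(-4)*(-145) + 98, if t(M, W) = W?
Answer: -32382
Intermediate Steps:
B(z) = -2
G(Z) = 14*Z**2 (G(Z) = -(-14)*Z**2 = 14*Z**2)
G(-4)*(-145) + 98 = (14*(-4)**2)*(-145) + 98 = (14*16)*(-145) + 98 = 224*(-145) + 98 = -32480 + 98 = -32382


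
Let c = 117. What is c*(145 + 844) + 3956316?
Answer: 4072029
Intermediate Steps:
c*(145 + 844) + 3956316 = 117*(145 + 844) + 3956316 = 117*989 + 3956316 = 115713 + 3956316 = 4072029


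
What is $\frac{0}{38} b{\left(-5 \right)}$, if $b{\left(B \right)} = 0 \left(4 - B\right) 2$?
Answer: $0$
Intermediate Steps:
$b{\left(B \right)} = 0$ ($b{\left(B \right)} = 0 \cdot 2 = 0$)
$\frac{0}{38} b{\left(-5 \right)} = \frac{0}{38} \cdot 0 = 0 \cdot \frac{1}{38} \cdot 0 = 0 \cdot 0 = 0$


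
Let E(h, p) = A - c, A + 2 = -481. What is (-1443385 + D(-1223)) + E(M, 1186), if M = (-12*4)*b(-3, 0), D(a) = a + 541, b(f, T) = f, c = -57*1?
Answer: -1444493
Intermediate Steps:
c = -57
A = -483 (A = -2 - 481 = -483)
D(a) = 541 + a
M = 144 (M = -12*4*(-3) = -48*(-3) = 144)
E(h, p) = -426 (E(h, p) = -483 - 1*(-57) = -483 + 57 = -426)
(-1443385 + D(-1223)) + E(M, 1186) = (-1443385 + (541 - 1223)) - 426 = (-1443385 - 682) - 426 = -1444067 - 426 = -1444493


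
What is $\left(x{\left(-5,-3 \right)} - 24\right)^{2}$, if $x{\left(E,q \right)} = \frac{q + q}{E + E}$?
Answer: $\frac{13689}{25} \approx 547.56$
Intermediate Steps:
$x{\left(E,q \right)} = \frac{q}{E}$ ($x{\left(E,q \right)} = \frac{2 q}{2 E} = 2 q \frac{1}{2 E} = \frac{q}{E}$)
$\left(x{\left(-5,-3 \right)} - 24\right)^{2} = \left(- \frac{3}{-5} - 24\right)^{2} = \left(\left(-3\right) \left(- \frac{1}{5}\right) - 24\right)^{2} = \left(\frac{3}{5} - 24\right)^{2} = \left(- \frac{117}{5}\right)^{2} = \frac{13689}{25}$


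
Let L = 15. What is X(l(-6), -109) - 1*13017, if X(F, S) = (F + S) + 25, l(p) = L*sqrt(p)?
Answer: -13101 + 15*I*sqrt(6) ≈ -13101.0 + 36.742*I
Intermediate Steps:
l(p) = 15*sqrt(p)
X(F, S) = 25 + F + S
X(l(-6), -109) - 1*13017 = (25 + 15*sqrt(-6) - 109) - 1*13017 = (25 + 15*(I*sqrt(6)) - 109) - 13017 = (25 + 15*I*sqrt(6) - 109) - 13017 = (-84 + 15*I*sqrt(6)) - 13017 = -13101 + 15*I*sqrt(6)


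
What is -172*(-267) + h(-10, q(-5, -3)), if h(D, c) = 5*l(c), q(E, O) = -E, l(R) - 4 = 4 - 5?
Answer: 45939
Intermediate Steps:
l(R) = 3 (l(R) = 4 + (4 - 5) = 4 - 1 = 3)
h(D, c) = 15 (h(D, c) = 5*3 = 15)
-172*(-267) + h(-10, q(-5, -3)) = -172*(-267) + 15 = 45924 + 15 = 45939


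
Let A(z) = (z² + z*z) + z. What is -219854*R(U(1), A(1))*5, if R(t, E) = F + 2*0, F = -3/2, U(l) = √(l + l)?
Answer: 1648905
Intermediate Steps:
U(l) = √2*√l (U(l) = √(2*l) = √2*√l)
F = -3/2 (F = -3*½ = -3/2 ≈ -1.5000)
A(z) = z + 2*z² (A(z) = (z² + z²) + z = 2*z² + z = z + 2*z²)
R(t, E) = -3/2 (R(t, E) = -3/2 + 2*0 = -3/2 + 0 = -3/2)
-219854*R(U(1), A(1))*5 = -(-329781)*5 = -219854*(-15/2) = 1648905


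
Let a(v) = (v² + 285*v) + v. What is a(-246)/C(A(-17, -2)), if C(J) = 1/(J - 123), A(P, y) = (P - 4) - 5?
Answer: 1466160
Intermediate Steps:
A(P, y) = -9 + P (A(P, y) = (-4 + P) - 5 = -9 + P)
a(v) = v² + 286*v
C(J) = 1/(-123 + J)
a(-246)/C(A(-17, -2)) = (-246*(286 - 246))/(1/(-123 + (-9 - 17))) = (-246*40)/(1/(-123 - 26)) = -9840/(1/(-149)) = -9840/(-1/149) = -9840*(-149) = 1466160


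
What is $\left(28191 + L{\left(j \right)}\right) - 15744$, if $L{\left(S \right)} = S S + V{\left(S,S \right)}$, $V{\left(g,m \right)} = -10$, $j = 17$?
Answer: $12726$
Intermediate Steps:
$L{\left(S \right)} = -10 + S^{2}$ ($L{\left(S \right)} = S S - 10 = S^{2} - 10 = -10 + S^{2}$)
$\left(28191 + L{\left(j \right)}\right) - 15744 = \left(28191 - \left(10 - 17^{2}\right)\right) - 15744 = \left(28191 + \left(-10 + 289\right)\right) - 15744 = \left(28191 + 279\right) - 15744 = 28470 - 15744 = 12726$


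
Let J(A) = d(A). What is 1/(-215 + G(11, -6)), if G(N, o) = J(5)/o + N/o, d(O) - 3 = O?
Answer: -6/1309 ≈ -0.0045836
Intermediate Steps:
d(O) = 3 + O
J(A) = 3 + A
G(N, o) = 8/o + N/o (G(N, o) = (3 + 5)/o + N/o = 8/o + N/o)
1/(-215 + G(11, -6)) = 1/(-215 + (8 + 11)/(-6)) = 1/(-215 - 1/6*19) = 1/(-215 - 19/6) = 1/(-1309/6) = -6/1309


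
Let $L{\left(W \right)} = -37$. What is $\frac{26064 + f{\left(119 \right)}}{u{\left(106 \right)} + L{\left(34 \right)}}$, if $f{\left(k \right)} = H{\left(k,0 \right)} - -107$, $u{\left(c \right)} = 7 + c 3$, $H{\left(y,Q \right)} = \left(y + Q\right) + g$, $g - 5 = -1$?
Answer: $\frac{13147}{144} \approx 91.299$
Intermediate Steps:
$g = 4$ ($g = 5 - 1 = 4$)
$H{\left(y,Q \right)} = 4 + Q + y$ ($H{\left(y,Q \right)} = \left(y + Q\right) + 4 = \left(Q + y\right) + 4 = 4 + Q + y$)
$u{\left(c \right)} = 7 + 3 c$
$f{\left(k \right)} = 111 + k$ ($f{\left(k \right)} = \left(4 + 0 + k\right) - -107 = \left(4 + k\right) + 107 = 111 + k$)
$\frac{26064 + f{\left(119 \right)}}{u{\left(106 \right)} + L{\left(34 \right)}} = \frac{26064 + \left(111 + 119\right)}{\left(7 + 3 \cdot 106\right) - 37} = \frac{26064 + 230}{\left(7 + 318\right) - 37} = \frac{26294}{325 - 37} = \frac{26294}{288} = 26294 \cdot \frac{1}{288} = \frac{13147}{144}$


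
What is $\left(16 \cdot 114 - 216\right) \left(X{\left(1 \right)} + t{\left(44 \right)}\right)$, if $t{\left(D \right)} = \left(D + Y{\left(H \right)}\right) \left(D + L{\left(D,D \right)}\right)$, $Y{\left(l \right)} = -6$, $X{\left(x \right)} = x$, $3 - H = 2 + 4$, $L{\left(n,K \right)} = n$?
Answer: $5378760$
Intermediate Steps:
$H = -3$ ($H = 3 - \left(2 + 4\right) = 3 - 6 = -3$)
$t{\left(D \right)} = 2 D \left(-6 + D\right)$ ($t{\left(D \right)} = \left(D - 6\right) \left(D + D\right) = \left(-6 + D\right) 2 D = 2 D \left(-6 + D\right)$)
$\left(16 \cdot 114 - 216\right) \left(X{\left(1 \right)} + t{\left(44 \right)}\right) = \left(16 \cdot 114 - 216\right) \left(1 + 2 \cdot 44 \left(-6 + 44\right)\right) = \left(1824 - 216\right) \left(1 + 2 \cdot 44 \cdot 38\right) = 1608 \left(1 + 3344\right) = 1608 \cdot 3345 = 5378760$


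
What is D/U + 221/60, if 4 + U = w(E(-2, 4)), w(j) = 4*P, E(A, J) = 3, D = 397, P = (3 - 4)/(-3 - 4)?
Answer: -13453/120 ≈ -112.11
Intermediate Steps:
P = 1/7 (P = -1/(-7) = -1*(-1/7) = 1/7 ≈ 0.14286)
w(j) = 4/7 (w(j) = 4*(1/7) = 4/7)
U = -24/7 (U = -4 + 4/7 = -24/7 ≈ -3.4286)
D/U + 221/60 = 397/(-24/7) + 221/60 = 397*(-7/24) + 221*(1/60) = -2779/24 + 221/60 = -13453/120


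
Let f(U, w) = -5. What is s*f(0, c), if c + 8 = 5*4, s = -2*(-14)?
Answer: -140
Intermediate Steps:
s = 28
c = 12 (c = -8 + 5*4 = -8 + 20 = 12)
s*f(0, c) = 28*(-5) = -140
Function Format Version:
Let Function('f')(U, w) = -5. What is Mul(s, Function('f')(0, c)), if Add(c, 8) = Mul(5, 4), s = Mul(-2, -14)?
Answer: -140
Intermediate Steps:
s = 28
c = 12 (c = Add(-8, Mul(5, 4)) = Add(-8, 20) = 12)
Mul(s, Function('f')(0, c)) = Mul(28, -5) = -140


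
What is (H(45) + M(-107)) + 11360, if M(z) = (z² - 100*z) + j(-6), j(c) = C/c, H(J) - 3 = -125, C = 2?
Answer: 100160/3 ≈ 33387.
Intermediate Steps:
H(J) = -122 (H(J) = 3 - 125 = -122)
j(c) = 2/c
M(z) = -⅓ + z² - 100*z (M(z) = (z² - 100*z) + 2/(-6) = (z² - 100*z) + 2*(-⅙) = (z² - 100*z) - ⅓ = -⅓ + z² - 100*z)
(H(45) + M(-107)) + 11360 = (-122 + (-⅓ + (-107)² - 100*(-107))) + 11360 = (-122 + (-⅓ + 11449 + 10700)) + 11360 = (-122 + 66446/3) + 11360 = 66080/3 + 11360 = 100160/3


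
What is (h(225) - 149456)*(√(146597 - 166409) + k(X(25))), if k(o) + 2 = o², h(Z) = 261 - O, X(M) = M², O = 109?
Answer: -58321576392 - 298608*I*√4953 ≈ -5.8322e+10 - 2.1015e+7*I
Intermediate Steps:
h(Z) = 152 (h(Z) = 261 - 1*109 = 261 - 109 = 152)
k(o) = -2 + o²
(h(225) - 149456)*(√(146597 - 166409) + k(X(25))) = (152 - 149456)*(√(146597 - 166409) + (-2 + (25²)²)) = -149304*(√(-19812) + (-2 + 625²)) = -149304*(2*I*√4953 + (-2 + 390625)) = -149304*(2*I*√4953 + 390623) = -149304*(390623 + 2*I*√4953) = -58321576392 - 298608*I*√4953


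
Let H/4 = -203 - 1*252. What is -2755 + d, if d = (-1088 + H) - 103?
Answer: -5766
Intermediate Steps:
H = -1820 (H = 4*(-203 - 1*252) = 4*(-203 - 252) = 4*(-455) = -1820)
d = -3011 (d = (-1088 - 1820) - 103 = -2908 - 103 = -3011)
-2755 + d = -2755 - 3011 = -5766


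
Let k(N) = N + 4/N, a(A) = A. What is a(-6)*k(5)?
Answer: -174/5 ≈ -34.800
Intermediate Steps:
a(-6)*k(5) = -6*(5 + 4/5) = -6*(5 + 4*(⅕)) = -6*(5 + ⅘) = -6*29/5 = -174/5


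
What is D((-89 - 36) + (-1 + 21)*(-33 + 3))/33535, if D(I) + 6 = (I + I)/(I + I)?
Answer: -1/6707 ≈ -0.00014910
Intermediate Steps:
D(I) = -5 (D(I) = -6 + (I + I)/(I + I) = -6 + (2*I)/((2*I)) = -6 + (2*I)*(1/(2*I)) = -6 + 1 = -5)
D((-89 - 36) + (-1 + 21)*(-33 + 3))/33535 = -5/33535 = -5*1/33535 = -1/6707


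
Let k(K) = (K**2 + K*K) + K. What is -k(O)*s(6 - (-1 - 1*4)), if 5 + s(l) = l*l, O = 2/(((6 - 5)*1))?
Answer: -1160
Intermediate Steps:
O = 2 (O = 2/((1*1)) = 2/1 = 2*1 = 2)
k(K) = K + 2*K**2 (k(K) = (K**2 + K**2) + K = 2*K**2 + K = K + 2*K**2)
s(l) = -5 + l**2 (s(l) = -5 + l*l = -5 + l**2)
-k(O)*s(6 - (-1 - 1*4)) = -2*(1 + 2*2)*(-5 + (6 - (-1 - 1*4))**2) = -2*(1 + 4)*(-5 + (6 - (-1 - 4))**2) = -2*5*(-5 + (6 - 1*(-5))**2) = -10*(-5 + (6 + 5)**2) = -10*(-5 + 11**2) = -10*(-5 + 121) = -10*116 = -1*1160 = -1160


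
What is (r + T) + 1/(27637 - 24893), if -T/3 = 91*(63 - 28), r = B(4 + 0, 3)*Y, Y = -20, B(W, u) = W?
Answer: -26438439/2744 ≈ -9635.0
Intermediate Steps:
r = -80 (r = (4 + 0)*(-20) = 4*(-20) = -80)
T = -9555 (T = -273*(63 - 28) = -273*35 = -3*3185 = -9555)
(r + T) + 1/(27637 - 24893) = (-80 - 9555) + 1/(27637 - 24893) = -9635 + 1/2744 = -26438439/2744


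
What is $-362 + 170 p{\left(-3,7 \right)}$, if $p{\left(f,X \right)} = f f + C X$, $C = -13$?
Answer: $-14302$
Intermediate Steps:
$p{\left(f,X \right)} = f^{2} - 13 X$ ($p{\left(f,X \right)} = f f - 13 X = f^{2} - 13 X$)
$-362 + 170 p{\left(-3,7 \right)} = -362 + 170 \left(\left(-3\right)^{2} - 91\right) = -362 + 170 \left(9 - 91\right) = -362 + 170 \left(-82\right) = -362 - 13940 = -14302$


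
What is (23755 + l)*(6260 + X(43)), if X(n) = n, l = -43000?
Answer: -121301235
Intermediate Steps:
(23755 + l)*(6260 + X(43)) = (23755 - 43000)*(6260 + 43) = -19245*6303 = -121301235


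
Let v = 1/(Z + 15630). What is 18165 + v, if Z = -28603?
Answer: 235654544/12973 ≈ 18165.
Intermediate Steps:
v = -1/12973 (v = 1/(-28603 + 15630) = 1/(-12973) = -1/12973 ≈ -7.7083e-5)
18165 + v = 18165 - 1/12973 = 235654544/12973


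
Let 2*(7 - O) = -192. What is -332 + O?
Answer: -229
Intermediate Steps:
O = 103 (O = 7 - ½*(-192) = 7 + 96 = 103)
-332 + O = -332 + 103 = -229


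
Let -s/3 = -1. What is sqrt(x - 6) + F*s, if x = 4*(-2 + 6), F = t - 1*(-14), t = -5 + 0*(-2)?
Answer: 27 + sqrt(10) ≈ 30.162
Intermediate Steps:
s = 3 (s = -3*(-1) = 3)
t = -5 (t = -5 + 0 = -5)
F = 9 (F = -5 - 1*(-14) = -5 + 14 = 9)
x = 16 (x = 4*4 = 16)
sqrt(x - 6) + F*s = sqrt(16 - 6) + 9*3 = sqrt(10) + 27 = 27 + sqrt(10)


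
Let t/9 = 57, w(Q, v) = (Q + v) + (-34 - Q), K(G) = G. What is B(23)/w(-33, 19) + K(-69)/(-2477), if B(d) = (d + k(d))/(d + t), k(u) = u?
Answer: 220409/9957540 ≈ 0.022135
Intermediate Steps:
w(Q, v) = -34 + v
t = 513 (t = 9*57 = 513)
B(d) = 2*d/(513 + d) (B(d) = (d + d)/(d + 513) = (2*d)/(513 + d) = 2*d/(513 + d))
B(23)/w(-33, 19) + K(-69)/(-2477) = (2*23/(513 + 23))/(-34 + 19) - 69/(-2477) = (2*23/536)/(-15) - 69*(-1/2477) = (2*23*(1/536))*(-1/15) + 69/2477 = (23/268)*(-1/15) + 69/2477 = -23/4020 + 69/2477 = 220409/9957540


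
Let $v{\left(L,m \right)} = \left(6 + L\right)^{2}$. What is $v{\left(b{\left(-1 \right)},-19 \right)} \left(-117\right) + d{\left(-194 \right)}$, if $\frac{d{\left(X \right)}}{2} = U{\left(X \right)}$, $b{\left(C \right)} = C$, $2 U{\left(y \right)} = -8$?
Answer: $-2933$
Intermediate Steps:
$U{\left(y \right)} = -4$ ($U{\left(y \right)} = \frac{1}{2} \left(-8\right) = -4$)
$d{\left(X \right)} = -8$ ($d{\left(X \right)} = 2 \left(-4\right) = -8$)
$v{\left(b{\left(-1 \right)},-19 \right)} \left(-117\right) + d{\left(-194 \right)} = \left(6 - 1\right)^{2} \left(-117\right) - 8 = 5^{2} \left(-117\right) - 8 = 25 \left(-117\right) - 8 = -2925 - 8 = -2933$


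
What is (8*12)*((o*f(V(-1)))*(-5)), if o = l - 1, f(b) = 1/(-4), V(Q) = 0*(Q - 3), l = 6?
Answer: 600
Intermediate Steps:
V(Q) = 0 (V(Q) = 0*(-3 + Q) = 0)
f(b) = -1/4
o = 5 (o = 6 - 1 = 5)
(8*12)*((o*f(V(-1)))*(-5)) = (8*12)*((5*(-1/4))*(-5)) = 96*(-5/4*(-5)) = 96*(25/4) = 600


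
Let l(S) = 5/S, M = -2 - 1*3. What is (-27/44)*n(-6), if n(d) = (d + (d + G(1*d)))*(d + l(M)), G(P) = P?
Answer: -1701/22 ≈ -77.318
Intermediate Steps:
M = -5 (M = -2 - 3 = -5)
n(d) = 3*d*(-1 + d) (n(d) = (d + (d + 1*d))*(d + 5/(-5)) = (d + (d + d))*(d + 5*(-1/5)) = (d + 2*d)*(d - 1) = (3*d)*(-1 + d) = 3*d*(-1 + d))
(-27/44)*n(-6) = (-27/44)*(3*(-6)*(-1 - 6)) = (-27*1/44)*(3*(-6)*(-7)) = -27/44*126 = -1701/22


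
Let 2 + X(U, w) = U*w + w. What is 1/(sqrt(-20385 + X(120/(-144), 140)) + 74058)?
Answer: 222174/16453823183 - I*sqrt(183273)/16453823183 ≈ 1.3503e-5 - 2.6019e-8*I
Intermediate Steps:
X(U, w) = -2 + w + U*w (X(U, w) = -2 + (U*w + w) = -2 + (w + U*w) = -2 + w + U*w)
1/(sqrt(-20385 + X(120/(-144), 140)) + 74058) = 1/(sqrt(-20385 + (-2 + 140 + (120/(-144))*140)) + 74058) = 1/(sqrt(-20385 + (-2 + 140 + (120*(-1/144))*140)) + 74058) = 1/(sqrt(-20385 + (-2 + 140 - 5/6*140)) + 74058) = 1/(sqrt(-20385 + (-2 + 140 - 350/3)) + 74058) = 1/(sqrt(-20385 + 64/3) + 74058) = 1/(sqrt(-61091/3) + 74058) = 1/(I*sqrt(183273)/3 + 74058) = 1/(74058 + I*sqrt(183273)/3)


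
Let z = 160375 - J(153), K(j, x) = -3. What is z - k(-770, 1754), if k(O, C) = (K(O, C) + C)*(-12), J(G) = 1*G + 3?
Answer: 181231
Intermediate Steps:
J(G) = 3 + G (J(G) = G + 3 = 3 + G)
k(O, C) = 36 - 12*C (k(O, C) = (-3 + C)*(-12) = 36 - 12*C)
z = 160219 (z = 160375 - (3 + 153) = 160375 - 1*156 = 160375 - 156 = 160219)
z - k(-770, 1754) = 160219 - (36 - 12*1754) = 160219 - (36 - 21048) = 160219 - 1*(-21012) = 160219 + 21012 = 181231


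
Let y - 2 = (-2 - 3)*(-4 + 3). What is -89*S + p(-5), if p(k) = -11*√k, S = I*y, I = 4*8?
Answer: -19936 - 11*I*√5 ≈ -19936.0 - 24.597*I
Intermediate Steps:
y = 7 (y = 2 + (-2 - 3)*(-4 + 3) = 2 - 5*(-1) = 2 + 5 = 7)
I = 32
S = 224 (S = 32*7 = 224)
-89*S + p(-5) = -89*224 - 11*I*√5 = -19936 - 11*I*√5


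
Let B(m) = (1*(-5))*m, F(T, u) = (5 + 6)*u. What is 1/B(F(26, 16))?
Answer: -1/880 ≈ -0.0011364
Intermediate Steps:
F(T, u) = 11*u
B(m) = -5*m
1/B(F(26, 16)) = 1/(-55*16) = 1/(-5*176) = 1/(-880) = -1/880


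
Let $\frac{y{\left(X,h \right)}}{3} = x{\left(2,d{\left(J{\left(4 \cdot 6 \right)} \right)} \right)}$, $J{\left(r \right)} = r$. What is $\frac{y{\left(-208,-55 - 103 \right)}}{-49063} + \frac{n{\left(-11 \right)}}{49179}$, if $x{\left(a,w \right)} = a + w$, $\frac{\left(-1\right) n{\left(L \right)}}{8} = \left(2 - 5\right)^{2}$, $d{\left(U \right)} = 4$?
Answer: $- \frac{1472586}{804289759} \approx -0.0018309$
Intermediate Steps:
$n{\left(L \right)} = -72$ ($n{\left(L \right)} = - 8 \left(2 - 5\right)^{2} = - 8 \left(-3\right)^{2} = \left(-8\right) 9 = -72$)
$y{\left(X,h \right)} = 18$ ($y{\left(X,h \right)} = 3 \left(2 + 4\right) = 3 \cdot 6 = 18$)
$\frac{y{\left(-208,-55 - 103 \right)}}{-49063} + \frac{n{\left(-11 \right)}}{49179} = \frac{18}{-49063} - \frac{72}{49179} = 18 \left(- \frac{1}{49063}\right) - \frac{24}{16393} = - \frac{18}{49063} - \frac{24}{16393} = - \frac{1472586}{804289759}$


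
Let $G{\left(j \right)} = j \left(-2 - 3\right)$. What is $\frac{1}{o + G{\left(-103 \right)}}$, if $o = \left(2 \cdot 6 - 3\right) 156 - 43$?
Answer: $\frac{1}{1876} \approx 0.00053305$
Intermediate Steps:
$o = 1361$ ($o = \left(12 - 3\right) 156 - 43 = 9 \cdot 156 - 43 = 1404 - 43 = 1361$)
$G{\left(j \right)} = - 5 j$ ($G{\left(j \right)} = j \left(-5\right) = - 5 j$)
$\frac{1}{o + G{\left(-103 \right)}} = \frac{1}{1361 - -515} = \frac{1}{1361 + 515} = \frac{1}{1876}$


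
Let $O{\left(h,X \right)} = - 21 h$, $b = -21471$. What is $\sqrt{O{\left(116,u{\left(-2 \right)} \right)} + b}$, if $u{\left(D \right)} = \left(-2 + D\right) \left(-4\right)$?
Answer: $i \sqrt{23907} \approx 154.62 i$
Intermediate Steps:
$u{\left(D \right)} = 8 - 4 D$
$\sqrt{O{\left(116,u{\left(-2 \right)} \right)} + b} = \sqrt{\left(-21\right) 116 - 21471} = \sqrt{-2436 - 21471} = \sqrt{-23907} = i \sqrt{23907}$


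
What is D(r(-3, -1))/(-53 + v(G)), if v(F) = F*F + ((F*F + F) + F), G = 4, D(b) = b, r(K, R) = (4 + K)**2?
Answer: -1/13 ≈ -0.076923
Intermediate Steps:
v(F) = 2*F + 2*F**2 (v(F) = F**2 + ((F**2 + F) + F) = F**2 + ((F + F**2) + F) = F**2 + (F**2 + 2*F) = 2*F + 2*F**2)
D(r(-3, -1))/(-53 + v(G)) = (4 - 3)**2/(-53 + 2*4*(1 + 4)) = 1**2/(-53 + 2*4*5) = 1/(-53 + 40) = 1/(-13) = -1/13*1 = -1/13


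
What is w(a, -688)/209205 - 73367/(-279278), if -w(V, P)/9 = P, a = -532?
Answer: 1897559179/6491817110 ≈ 0.29230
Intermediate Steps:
w(V, P) = -9*P
w(a, -688)/209205 - 73367/(-279278) = -9*(-688)/209205 - 73367/(-279278) = 6192*(1/209205) - 73367*(-1/279278) = 688/23245 + 73367/279278 = 1897559179/6491817110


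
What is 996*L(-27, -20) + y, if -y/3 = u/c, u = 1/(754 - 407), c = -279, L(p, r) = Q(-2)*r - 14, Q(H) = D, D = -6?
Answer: 3407043097/32271 ≈ 1.0558e+5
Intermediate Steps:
Q(H) = -6
L(p, r) = -14 - 6*r (L(p, r) = -6*r - 14 = -14 - 6*r)
u = 1/347 ≈ 0.0028818
y = 1/32271 (y = -3/(347*(-279)) = -3*(-1)/(347*279) = -3*(-1/96813) = 1/32271 ≈ 3.0988e-5)
996*L(-27, -20) + y = 996*(-14 - 6*(-20)) + 1/32271 = 996*(-14 + 120) + 1/32271 = 996*106 + 1/32271 = 105576 + 1/32271 = 3407043097/32271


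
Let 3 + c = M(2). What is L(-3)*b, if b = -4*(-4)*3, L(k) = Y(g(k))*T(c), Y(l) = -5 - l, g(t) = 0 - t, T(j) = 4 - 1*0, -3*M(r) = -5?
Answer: -1536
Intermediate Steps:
M(r) = 5/3 (M(r) = -⅓*(-5) = 5/3)
c = -4/3 (c = -3 + 5/3 = -4/3 ≈ -1.3333)
T(j) = 4 (T(j) = 4 + 0 = 4)
g(t) = -t
L(k) = -20 + 4*k (L(k) = (-5 - (-1)*k)*4 = (-5 + k)*4 = -20 + 4*k)
b = 48 (b = 16*3 = 48)
L(-3)*b = (-20 + 4*(-3))*48 = (-20 - 12)*48 = -32*48 = -1536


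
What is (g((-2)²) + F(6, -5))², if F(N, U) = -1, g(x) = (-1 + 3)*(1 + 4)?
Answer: 81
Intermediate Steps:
g(x) = 10 (g(x) = 2*5 = 10)
(g((-2)²) + F(6, -5))² = (10 - 1)² = 9² = 81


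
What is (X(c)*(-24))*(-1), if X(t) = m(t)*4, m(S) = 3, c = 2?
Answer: 288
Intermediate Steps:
X(t) = 12 (X(t) = 3*4 = 12)
(X(c)*(-24))*(-1) = (12*(-24))*(-1) = -288*(-1) = 288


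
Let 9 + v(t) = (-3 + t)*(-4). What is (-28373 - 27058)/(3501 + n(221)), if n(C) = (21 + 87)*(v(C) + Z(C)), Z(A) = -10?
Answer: 6159/10303 ≈ 0.59779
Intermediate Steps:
v(t) = 3 - 4*t (v(t) = -9 + (-3 + t)*(-4) = -9 + (12 - 4*t) = 3 - 4*t)
n(C) = -756 - 432*C (n(C) = (21 + 87)*((3 - 4*C) - 10) = 108*(-7 - 4*C) = -756 - 432*C)
(-28373 - 27058)/(3501 + n(221)) = (-28373 - 27058)/(3501 + (-756 - 432*221)) = -55431/(3501 + (-756 - 95472)) = -55431/(3501 - 96228) = -55431/(-92727) = -55431*(-1/92727) = 6159/10303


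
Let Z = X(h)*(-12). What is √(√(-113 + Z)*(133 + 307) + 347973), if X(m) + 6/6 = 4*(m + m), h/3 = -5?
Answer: √(347973 + 440*√1339) ≈ 603.38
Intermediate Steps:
h = -15 (h = 3*(-5) = -15)
X(m) = -1 + 8*m (X(m) = -1 + 4*(m + m) = -1 + 4*(2*m) = -1 + 8*m)
Z = 1452 (Z = (-1 + 8*(-15))*(-12) = (-1 - 120)*(-12) = -121*(-12) = 1452)
√(√(-113 + Z)*(133 + 307) + 347973) = √(√(-113 + 1452)*(133 + 307) + 347973) = √(√1339*440 + 347973) = √(440*√1339 + 347973) = √(347973 + 440*√1339)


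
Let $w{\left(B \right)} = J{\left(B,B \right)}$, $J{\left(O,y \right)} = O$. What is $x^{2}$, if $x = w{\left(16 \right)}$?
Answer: $256$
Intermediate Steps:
$w{\left(B \right)} = B$
$x = 16$
$x^{2} = 16^{2} = 256$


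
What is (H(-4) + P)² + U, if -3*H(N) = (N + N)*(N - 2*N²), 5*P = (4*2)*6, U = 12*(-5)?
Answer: 185124/25 ≈ 7405.0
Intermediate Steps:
U = -60
P = 48/5 (P = ((4*2)*6)/5 = (8*6)/5 = (⅕)*48 = 48/5 ≈ 9.6000)
H(N) = -2*N*(N - 2*N²)/3 (H(N) = -(N + N)*(N - 2*N²)/3 = -2*N*(N - 2*N²)/3)
(H(-4) + P)² + U = ((⅔)*(-4)²*(-1 + 2*(-4)) + 48/5)² - 60 = ((⅔)*16*(-1 - 8) + 48/5)² - 60 = ((⅔)*16*(-9) + 48/5)² - 60 = (-96 + 48/5)² - 60 = (-432/5)² - 60 = 186624/25 - 60 = 185124/25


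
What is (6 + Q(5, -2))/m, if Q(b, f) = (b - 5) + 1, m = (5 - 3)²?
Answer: 7/4 ≈ 1.7500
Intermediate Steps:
m = 4 (m = 2² = 4)
Q(b, f) = -4 + b (Q(b, f) = (-5 + b) + 1 = -4 + b)
(6 + Q(5, -2))/m = (6 + (-4 + 5))/4 = (6 + 1)*(¼) = 7*(¼) = 7/4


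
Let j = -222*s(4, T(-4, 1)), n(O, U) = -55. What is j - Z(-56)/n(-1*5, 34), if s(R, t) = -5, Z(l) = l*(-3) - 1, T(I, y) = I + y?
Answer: 61217/55 ≈ 1113.0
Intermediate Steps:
Z(l) = -1 - 3*l (Z(l) = -3*l - 1 = -1 - 3*l)
j = 1110 (j = -222*(-5) = 1110)
j - Z(-56)/n(-1*5, 34) = 1110 - (-1 - 3*(-56))/(-55) = 1110 - (-1 + 168)*(-1)/55 = 1110 - 167*(-1)/55 = 1110 - 1*(-167/55) = 1110 + 167/55 = 61217/55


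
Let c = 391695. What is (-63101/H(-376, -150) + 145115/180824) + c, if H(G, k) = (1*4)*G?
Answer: 13317090609363/33994912 ≈ 3.9174e+5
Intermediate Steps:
H(G, k) = 4*G
(-63101/H(-376, -150) + 145115/180824) + c = (-63101/(4*(-376)) + 145115/180824) + 391695 = (-63101/(-1504) + 145115*(1/180824)) + 391695 = (-63101*(-1/1504) + 145115/180824) + 391695 = (63101/1504 + 145115/180824) + 391695 = 1453553523/33994912 + 391695 = 13317090609363/33994912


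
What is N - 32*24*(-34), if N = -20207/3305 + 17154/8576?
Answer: 369996785449/14171840 ≈ 26108.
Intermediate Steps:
N = -58300631/14171840 (N = -20207*1/3305 + 17154*(1/8576) = -20207/3305 + 8577/4288 = -58300631/14171840 ≈ -4.1138)
N - 32*24*(-34) = -58300631/14171840 - 32*24*(-34) = -58300631/14171840 - 768*(-34) = -58300631/14171840 - 1*(-26112) = -58300631/14171840 + 26112 = 369996785449/14171840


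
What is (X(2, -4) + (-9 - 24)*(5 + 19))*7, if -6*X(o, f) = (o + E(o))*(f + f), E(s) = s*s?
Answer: -5488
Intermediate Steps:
E(s) = s²
X(o, f) = -f*(o + o²)/3 (X(o, f) = -(o + o²)*(f + f)/6 = -(o + o²)*2*f/6 = -f*(o + o²)/3)
(X(2, -4) + (-9 - 24)*(5 + 19))*7 = (-⅓*(-4)*2*(1 + 2) + (-9 - 24)*(5 + 19))*7 = (-⅓*(-4)*2*3 - 33*24)*7 = (8 - 792)*7 = -784*7 = -5488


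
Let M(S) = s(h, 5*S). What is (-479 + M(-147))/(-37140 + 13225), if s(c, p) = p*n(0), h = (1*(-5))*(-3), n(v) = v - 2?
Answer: -991/23915 ≈ -0.041438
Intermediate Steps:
n(v) = -2 + v
h = 15 (h = -5*(-3) = 15)
s(c, p) = -2*p (s(c, p) = p*(-2 + 0) = p*(-2) = -2*p)
M(S) = -10*S
(-479 + M(-147))/(-37140 + 13225) = (-479 - 10*(-147))/(-37140 + 13225) = (-479 + 1470)/(-23915) = 991*(-1/23915) = -991/23915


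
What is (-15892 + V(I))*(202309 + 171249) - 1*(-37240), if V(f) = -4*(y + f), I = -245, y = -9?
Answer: -5557011568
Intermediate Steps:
V(f) = 36 - 4*f (V(f) = -4*(-9 + f) = 36 - 4*f)
(-15892 + V(I))*(202309 + 171249) - 1*(-37240) = (-15892 + (36 - 4*(-245)))*(202309 + 171249) - 1*(-37240) = (-15892 + (36 + 980))*373558 + 37240 = (-15892 + 1016)*373558 + 37240 = -14876*373558 + 37240 = -5557048808 + 37240 = -5557011568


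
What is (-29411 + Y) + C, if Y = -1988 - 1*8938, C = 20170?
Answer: -20167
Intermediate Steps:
Y = -10926 (Y = -1988 - 8938 = -10926)
(-29411 + Y) + C = (-29411 - 10926) + 20170 = -40337 + 20170 = -20167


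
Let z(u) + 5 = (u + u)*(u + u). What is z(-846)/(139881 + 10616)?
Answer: 2862859/150497 ≈ 19.023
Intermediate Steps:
z(u) = -5 + 4*u² (z(u) = -5 + (u + u)*(u + u) = -5 + (2*u)*(2*u) = -5 + 4*u²)
z(-846)/(139881 + 10616) = (-5 + 4*(-846)²)/(139881 + 10616) = (-5 + 4*715716)/150497 = (-5 + 2862864)*(1/150497) = 2862859*(1/150497) = 2862859/150497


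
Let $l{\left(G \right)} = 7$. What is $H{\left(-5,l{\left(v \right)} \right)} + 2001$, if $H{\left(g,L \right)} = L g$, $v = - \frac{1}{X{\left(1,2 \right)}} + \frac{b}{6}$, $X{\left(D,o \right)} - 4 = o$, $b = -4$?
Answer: $1966$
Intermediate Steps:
$X{\left(D,o \right)} = 4 + o$
$v = - \frac{5}{6}$ ($v = - \frac{1}{4 + 2} - \frac{4}{6} = - \frac{1}{6} - \frac{2}{3} = - \frac{5}{6} \approx -0.83333$)
$H{\left(-5,l{\left(v \right)} \right)} + 2001 = 7 \left(-5\right) + 2001 = -35 + 2001 = 1966$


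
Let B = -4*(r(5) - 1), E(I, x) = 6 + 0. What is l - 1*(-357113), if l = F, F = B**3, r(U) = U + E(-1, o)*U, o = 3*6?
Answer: -2158343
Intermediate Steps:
o = 18
E(I, x) = 6
r(U) = 7*U (r(U) = U + 6*U = 7*U)
B = -136 (B = -4*(7*5 - 1) = -4*(35 - 1) = -4*34 = -136)
F = -2515456 (F = (-136)**3 = -2515456)
l = -2515456
l - 1*(-357113) = -2515456 - 1*(-357113) = -2515456 + 357113 = -2158343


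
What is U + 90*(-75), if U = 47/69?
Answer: -465703/69 ≈ -6749.3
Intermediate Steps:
U = 47/69 (U = 47*(1/69) = 47/69 ≈ 0.68116)
U + 90*(-75) = 47/69 + 90*(-75) = 47/69 - 6750 = -465703/69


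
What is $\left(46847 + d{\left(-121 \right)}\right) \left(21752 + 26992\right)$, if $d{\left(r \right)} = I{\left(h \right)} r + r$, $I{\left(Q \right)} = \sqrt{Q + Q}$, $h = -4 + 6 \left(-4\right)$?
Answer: $2277612144 - 11796048 i \sqrt{14} \approx 2.2776 \cdot 10^{9} - 4.4137 \cdot 10^{7} i$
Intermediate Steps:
$h = -28$ ($h = -4 - 24 = -28$)
$I{\left(Q \right)} = \sqrt{2} \sqrt{Q}$ ($I{\left(Q \right)} = \sqrt{2 Q} = \sqrt{2} \sqrt{Q}$)
$d{\left(r \right)} = r + 2 i r \sqrt{14}$ ($d{\left(r \right)} = \sqrt{2} \sqrt{-28} r + r = \sqrt{2} \cdot 2 i \sqrt{7} r + r = 2 i \sqrt{14} r + r = 2 i r \sqrt{14} + r = r + 2 i r \sqrt{14}$)
$\left(46847 + d{\left(-121 \right)}\right) \left(21752 + 26992\right) = \left(46847 - 121 \left(1 + 2 i \sqrt{14}\right)\right) \left(21752 + 26992\right) = \left(46847 - \left(121 + 242 i \sqrt{14}\right)\right) 48744 = \left(46726 - 242 i \sqrt{14}\right) 48744 = 2277612144 - 11796048 i \sqrt{14}$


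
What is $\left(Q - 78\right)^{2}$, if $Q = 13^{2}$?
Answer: $8281$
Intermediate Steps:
$Q = 169$
$\left(Q - 78\right)^{2} = \left(169 - 78\right)^{2} = 91^{2} = 8281$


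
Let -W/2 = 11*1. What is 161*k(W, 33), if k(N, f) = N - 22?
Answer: -7084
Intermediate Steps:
W = -22 ≈ -22.000
k(N, f) = -22 + N
161*k(W, 33) = 161*(-22 - 22) = 161*(-44) = -7084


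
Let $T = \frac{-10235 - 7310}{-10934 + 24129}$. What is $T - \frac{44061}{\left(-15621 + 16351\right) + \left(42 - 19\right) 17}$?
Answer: $- \frac{218168}{5369} \approx -40.635$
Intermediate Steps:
$T = - \frac{121}{91}$ ($T = - \frac{17545}{13195} = \left(-17545\right) \frac{1}{13195} = - \frac{121}{91} \approx -1.3297$)
$T - \frac{44061}{\left(-15621 + 16351\right) + \left(42 - 19\right) 17} = - \frac{121}{91} - \frac{44061}{\left(-15621 + 16351\right) + \left(42 - 19\right) 17} = - \frac{121}{91} - \frac{44061}{730 + 23 \cdot 17} = - \frac{121}{91} - \frac{44061}{730 + 391} = - \frac{121}{91} - \frac{44061}{1121} = - \frac{121}{91} - \frac{2319}{59} = - \frac{218168}{5369}$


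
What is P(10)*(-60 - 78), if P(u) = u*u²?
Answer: -138000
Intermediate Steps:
P(u) = u³
P(10)*(-60 - 78) = 10³*(-60 - 78) = 1000*(-138) = -138000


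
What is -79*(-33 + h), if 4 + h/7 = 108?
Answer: -54905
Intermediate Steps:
h = 728 (h = -28 + 7*108 = -28 + 756 = 728)
-79*(-33 + h) = -79*(-33 + 728) = -79*695 = -54905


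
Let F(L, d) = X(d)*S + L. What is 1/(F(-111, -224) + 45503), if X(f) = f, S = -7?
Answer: 1/46960 ≈ 2.1295e-5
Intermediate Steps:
F(L, d) = L - 7*d (F(L, d) = d*(-7) + L = -7*d + L = L - 7*d)
1/(F(-111, -224) + 45503) = 1/((-111 - 7*(-224)) + 45503) = 1/((-111 + 1568) + 45503) = 1/(1457 + 45503) = 1/46960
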